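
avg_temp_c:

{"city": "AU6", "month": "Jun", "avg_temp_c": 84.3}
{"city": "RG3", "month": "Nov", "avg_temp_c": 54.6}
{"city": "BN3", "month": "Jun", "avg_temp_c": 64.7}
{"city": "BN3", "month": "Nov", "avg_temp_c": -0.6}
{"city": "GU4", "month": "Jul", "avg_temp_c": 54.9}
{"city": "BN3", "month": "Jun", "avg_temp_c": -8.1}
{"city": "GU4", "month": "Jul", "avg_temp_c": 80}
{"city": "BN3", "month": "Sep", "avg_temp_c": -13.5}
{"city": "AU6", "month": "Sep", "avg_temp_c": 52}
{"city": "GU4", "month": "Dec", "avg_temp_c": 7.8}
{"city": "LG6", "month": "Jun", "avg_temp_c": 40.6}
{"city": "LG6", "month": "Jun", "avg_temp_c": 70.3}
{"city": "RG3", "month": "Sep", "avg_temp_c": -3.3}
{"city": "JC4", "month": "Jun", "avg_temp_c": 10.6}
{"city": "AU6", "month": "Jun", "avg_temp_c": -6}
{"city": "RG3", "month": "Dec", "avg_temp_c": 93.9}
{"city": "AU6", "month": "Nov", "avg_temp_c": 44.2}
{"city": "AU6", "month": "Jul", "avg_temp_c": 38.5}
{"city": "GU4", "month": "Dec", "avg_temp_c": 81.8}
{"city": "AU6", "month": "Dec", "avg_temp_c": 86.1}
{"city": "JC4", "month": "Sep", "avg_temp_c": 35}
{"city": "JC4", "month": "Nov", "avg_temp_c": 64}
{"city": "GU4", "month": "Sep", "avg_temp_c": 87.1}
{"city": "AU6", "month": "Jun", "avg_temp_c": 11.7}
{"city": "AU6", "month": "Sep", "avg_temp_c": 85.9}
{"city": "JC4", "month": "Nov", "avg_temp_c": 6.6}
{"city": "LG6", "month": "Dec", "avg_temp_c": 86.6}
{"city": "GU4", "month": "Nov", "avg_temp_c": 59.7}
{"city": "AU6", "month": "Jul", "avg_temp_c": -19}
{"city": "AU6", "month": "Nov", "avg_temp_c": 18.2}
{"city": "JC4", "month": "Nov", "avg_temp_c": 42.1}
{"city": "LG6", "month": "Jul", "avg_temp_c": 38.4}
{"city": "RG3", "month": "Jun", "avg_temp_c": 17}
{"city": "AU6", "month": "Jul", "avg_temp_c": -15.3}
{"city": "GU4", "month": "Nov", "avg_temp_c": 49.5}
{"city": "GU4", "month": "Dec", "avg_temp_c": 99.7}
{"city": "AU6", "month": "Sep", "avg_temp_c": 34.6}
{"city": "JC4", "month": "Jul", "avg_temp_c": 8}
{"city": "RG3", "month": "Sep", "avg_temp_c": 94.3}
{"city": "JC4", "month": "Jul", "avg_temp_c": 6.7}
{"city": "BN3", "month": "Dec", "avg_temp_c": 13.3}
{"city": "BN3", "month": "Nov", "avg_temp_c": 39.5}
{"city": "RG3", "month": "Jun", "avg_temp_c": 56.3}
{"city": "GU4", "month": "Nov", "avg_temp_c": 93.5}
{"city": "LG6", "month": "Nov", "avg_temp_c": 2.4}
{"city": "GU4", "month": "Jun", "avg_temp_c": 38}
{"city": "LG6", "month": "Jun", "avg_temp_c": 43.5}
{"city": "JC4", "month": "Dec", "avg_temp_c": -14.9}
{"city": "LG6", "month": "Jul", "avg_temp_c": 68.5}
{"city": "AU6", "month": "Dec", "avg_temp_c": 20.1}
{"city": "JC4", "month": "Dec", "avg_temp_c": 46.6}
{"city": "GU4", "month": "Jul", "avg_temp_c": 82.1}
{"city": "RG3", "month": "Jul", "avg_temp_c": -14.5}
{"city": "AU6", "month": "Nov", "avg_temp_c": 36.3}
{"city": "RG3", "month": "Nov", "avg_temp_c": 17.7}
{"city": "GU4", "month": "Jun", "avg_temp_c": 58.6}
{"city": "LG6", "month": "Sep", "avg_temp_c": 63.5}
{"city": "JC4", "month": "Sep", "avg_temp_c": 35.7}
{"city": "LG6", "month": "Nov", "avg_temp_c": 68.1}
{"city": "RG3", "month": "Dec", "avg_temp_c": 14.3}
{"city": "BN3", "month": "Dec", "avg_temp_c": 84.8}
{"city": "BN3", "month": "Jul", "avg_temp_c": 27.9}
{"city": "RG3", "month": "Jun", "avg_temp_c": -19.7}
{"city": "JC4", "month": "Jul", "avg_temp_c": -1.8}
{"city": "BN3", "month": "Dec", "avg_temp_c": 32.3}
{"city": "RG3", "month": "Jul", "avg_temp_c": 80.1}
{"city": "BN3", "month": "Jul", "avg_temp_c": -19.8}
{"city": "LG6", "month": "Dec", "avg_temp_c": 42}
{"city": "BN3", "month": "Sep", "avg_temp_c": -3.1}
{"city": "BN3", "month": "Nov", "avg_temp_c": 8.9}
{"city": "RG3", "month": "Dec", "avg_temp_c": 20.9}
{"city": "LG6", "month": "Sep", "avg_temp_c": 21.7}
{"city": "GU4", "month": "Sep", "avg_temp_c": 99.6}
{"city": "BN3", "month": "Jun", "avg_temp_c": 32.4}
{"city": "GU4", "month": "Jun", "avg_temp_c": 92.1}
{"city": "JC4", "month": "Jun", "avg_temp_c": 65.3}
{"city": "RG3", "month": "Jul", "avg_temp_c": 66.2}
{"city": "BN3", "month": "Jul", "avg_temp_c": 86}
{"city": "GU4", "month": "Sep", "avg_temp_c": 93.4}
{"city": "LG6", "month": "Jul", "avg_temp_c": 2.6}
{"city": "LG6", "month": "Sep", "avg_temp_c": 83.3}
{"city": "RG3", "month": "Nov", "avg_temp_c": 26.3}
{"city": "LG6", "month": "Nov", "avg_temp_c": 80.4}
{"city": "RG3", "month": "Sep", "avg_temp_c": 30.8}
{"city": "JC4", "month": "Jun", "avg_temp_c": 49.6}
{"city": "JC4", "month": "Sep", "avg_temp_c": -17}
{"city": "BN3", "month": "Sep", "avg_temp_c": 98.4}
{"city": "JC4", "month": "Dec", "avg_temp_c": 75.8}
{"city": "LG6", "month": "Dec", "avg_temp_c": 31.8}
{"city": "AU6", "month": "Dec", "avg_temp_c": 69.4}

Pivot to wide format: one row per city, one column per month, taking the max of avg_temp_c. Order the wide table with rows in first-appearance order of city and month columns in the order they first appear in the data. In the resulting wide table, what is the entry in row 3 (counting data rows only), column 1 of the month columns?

With rows in first-appearance order of city, row 3 is city=BN3. month columns in first-appearance order: Jun, Nov, Jul, Sep, Dec; column 1 is Jun.
Long rows with city=BN3, month=Jun: max(64.7, -8.1, 32.4) = 64.7.

64.7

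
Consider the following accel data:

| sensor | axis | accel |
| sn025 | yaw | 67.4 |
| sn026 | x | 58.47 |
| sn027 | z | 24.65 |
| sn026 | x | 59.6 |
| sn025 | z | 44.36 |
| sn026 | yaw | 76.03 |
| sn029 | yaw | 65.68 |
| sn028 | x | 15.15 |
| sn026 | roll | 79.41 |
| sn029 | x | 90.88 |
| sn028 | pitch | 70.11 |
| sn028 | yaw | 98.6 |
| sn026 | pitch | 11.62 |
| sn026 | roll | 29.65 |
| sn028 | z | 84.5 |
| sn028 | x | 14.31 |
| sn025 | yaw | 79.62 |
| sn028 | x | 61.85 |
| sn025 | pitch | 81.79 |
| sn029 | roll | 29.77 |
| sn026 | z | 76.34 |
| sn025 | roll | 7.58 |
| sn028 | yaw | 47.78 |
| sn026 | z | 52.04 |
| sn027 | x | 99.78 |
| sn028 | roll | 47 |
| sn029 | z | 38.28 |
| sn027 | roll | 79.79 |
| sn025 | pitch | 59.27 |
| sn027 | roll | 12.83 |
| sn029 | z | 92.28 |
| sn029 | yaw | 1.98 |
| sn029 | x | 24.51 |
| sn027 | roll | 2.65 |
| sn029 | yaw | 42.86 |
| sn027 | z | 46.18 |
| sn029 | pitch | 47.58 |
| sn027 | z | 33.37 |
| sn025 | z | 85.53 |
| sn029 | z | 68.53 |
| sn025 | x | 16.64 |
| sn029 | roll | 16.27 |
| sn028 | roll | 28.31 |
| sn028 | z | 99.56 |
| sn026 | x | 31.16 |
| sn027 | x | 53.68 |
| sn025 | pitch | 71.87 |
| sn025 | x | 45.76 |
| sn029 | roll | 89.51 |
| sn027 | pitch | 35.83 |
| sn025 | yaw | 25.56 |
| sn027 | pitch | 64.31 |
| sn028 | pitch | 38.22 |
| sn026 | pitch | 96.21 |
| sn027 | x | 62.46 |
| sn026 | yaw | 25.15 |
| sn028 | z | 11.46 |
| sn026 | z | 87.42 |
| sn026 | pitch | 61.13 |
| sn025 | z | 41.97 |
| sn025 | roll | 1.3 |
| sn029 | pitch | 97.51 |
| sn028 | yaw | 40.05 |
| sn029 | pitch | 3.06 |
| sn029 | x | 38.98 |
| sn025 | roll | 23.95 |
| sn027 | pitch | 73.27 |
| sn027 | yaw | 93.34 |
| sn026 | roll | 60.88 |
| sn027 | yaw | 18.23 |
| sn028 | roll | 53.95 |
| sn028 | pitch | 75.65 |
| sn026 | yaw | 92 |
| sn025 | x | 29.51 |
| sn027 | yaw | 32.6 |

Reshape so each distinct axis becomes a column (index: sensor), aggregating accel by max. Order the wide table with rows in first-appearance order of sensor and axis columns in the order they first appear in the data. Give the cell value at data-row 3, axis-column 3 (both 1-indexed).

46.18

With rows in first-appearance order of sensor, row 3 is sensor=sn027. axis columns in first-appearance order: yaw, x, z, roll, pitch; column 3 is z.
Long rows with sensor=sn027, axis=z: max(24.65, 46.18, 33.37) = 46.18.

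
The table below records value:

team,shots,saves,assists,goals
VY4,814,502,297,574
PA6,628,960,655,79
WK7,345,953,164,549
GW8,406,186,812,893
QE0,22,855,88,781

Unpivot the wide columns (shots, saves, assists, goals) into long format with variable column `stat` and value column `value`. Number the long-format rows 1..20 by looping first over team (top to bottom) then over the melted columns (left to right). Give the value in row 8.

79

20 rows total (5 × 4). Row 8: index ⌊(8-1)/4⌋ = 1 into team → PA6; (8-1) mod 4 = 3 into the melted columns → goals.
So row 8 is (PA6, goals, 79); value = 79.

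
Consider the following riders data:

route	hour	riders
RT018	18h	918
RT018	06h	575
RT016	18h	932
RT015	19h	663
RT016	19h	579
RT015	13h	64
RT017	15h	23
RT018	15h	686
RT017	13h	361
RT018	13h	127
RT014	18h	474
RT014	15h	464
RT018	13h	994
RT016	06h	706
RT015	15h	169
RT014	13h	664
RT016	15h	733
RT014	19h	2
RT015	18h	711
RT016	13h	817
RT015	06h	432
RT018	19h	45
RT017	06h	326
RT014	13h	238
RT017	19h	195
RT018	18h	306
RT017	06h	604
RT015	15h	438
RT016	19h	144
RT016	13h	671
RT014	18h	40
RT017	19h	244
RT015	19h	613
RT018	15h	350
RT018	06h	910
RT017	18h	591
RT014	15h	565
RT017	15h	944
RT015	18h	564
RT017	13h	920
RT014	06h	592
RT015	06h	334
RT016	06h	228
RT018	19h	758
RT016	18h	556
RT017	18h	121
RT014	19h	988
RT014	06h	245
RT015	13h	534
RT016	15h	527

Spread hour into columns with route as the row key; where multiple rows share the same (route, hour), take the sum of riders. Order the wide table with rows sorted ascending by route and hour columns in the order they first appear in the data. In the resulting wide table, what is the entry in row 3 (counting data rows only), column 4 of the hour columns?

1488

With rows sorted ascending by route, row 3 is route=RT016. hour columns in first-appearance order: 18h, 06h, 19h, 13h, 15h; column 4 is 13h.
Long rows with route=RT016, hour=13h: 817 + 671 = 1488.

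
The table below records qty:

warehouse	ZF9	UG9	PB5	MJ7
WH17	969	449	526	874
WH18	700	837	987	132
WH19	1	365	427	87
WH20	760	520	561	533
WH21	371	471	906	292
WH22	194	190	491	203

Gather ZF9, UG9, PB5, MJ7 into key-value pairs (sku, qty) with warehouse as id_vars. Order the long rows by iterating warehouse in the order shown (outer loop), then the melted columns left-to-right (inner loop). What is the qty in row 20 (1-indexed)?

292

24 rows total (6 × 4). Row 20: index ⌊(20-1)/4⌋ = 4 into warehouse → WH21; (20-1) mod 4 = 3 into the melted columns → MJ7.
So row 20 is (WH21, MJ7, 292); qty = 292.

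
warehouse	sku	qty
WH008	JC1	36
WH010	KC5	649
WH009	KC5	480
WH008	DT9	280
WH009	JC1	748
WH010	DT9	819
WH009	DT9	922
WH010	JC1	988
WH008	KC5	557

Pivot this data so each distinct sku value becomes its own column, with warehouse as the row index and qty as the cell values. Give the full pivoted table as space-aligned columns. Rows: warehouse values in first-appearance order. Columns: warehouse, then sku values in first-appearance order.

warehouse  JC1  KC5  DT9
WH008      36   557  280
WH010      988  649  819
WH009      748  480  922

Columns: warehouse plus the 3 distinct sku values (JC1, KC5, DT9).
For example, row WH008 column JC1 takes qty=36 from the long row (WH008, JC1).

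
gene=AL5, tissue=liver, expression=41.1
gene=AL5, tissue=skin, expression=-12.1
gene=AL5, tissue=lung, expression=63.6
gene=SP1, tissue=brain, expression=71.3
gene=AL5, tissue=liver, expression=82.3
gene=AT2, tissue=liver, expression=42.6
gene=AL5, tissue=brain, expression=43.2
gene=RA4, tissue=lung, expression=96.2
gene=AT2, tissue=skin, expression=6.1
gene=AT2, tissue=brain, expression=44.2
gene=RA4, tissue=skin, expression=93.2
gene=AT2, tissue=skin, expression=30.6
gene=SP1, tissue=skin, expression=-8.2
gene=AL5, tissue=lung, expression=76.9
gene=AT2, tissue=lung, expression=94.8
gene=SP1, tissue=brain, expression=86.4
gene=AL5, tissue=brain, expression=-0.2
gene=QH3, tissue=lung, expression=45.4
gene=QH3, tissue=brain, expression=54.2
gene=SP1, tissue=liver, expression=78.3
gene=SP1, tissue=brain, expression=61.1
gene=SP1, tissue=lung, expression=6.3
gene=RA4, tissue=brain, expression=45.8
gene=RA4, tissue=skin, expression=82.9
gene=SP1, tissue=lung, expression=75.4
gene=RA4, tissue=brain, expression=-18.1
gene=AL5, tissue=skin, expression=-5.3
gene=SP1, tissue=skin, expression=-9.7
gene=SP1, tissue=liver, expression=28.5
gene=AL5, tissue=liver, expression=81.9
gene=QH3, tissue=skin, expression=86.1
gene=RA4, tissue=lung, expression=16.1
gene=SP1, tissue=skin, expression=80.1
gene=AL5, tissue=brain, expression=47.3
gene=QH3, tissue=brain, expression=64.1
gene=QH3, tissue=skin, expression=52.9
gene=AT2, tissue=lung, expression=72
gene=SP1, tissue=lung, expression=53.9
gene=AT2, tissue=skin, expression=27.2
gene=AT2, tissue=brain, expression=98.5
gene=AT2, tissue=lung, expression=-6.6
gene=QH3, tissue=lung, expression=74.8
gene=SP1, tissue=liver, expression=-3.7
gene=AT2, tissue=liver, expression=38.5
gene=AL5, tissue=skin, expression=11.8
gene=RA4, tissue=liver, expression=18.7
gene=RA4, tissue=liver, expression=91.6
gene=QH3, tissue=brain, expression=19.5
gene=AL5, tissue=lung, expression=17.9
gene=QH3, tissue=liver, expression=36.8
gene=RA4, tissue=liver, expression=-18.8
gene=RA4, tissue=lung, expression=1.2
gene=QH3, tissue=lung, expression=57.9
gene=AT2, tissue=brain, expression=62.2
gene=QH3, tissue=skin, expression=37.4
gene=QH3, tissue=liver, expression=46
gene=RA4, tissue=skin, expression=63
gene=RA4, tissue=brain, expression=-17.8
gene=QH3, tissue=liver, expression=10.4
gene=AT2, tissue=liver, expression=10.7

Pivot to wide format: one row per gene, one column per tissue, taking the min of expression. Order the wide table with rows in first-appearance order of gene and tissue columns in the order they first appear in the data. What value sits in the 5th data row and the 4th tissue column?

With rows in first-appearance order of gene, row 5 is gene=QH3. tissue columns in first-appearance order: liver, skin, lung, brain; column 4 is brain.
Long rows with gene=QH3, tissue=brain: min(54.2, 64.1, 19.5) = 19.5.

19.5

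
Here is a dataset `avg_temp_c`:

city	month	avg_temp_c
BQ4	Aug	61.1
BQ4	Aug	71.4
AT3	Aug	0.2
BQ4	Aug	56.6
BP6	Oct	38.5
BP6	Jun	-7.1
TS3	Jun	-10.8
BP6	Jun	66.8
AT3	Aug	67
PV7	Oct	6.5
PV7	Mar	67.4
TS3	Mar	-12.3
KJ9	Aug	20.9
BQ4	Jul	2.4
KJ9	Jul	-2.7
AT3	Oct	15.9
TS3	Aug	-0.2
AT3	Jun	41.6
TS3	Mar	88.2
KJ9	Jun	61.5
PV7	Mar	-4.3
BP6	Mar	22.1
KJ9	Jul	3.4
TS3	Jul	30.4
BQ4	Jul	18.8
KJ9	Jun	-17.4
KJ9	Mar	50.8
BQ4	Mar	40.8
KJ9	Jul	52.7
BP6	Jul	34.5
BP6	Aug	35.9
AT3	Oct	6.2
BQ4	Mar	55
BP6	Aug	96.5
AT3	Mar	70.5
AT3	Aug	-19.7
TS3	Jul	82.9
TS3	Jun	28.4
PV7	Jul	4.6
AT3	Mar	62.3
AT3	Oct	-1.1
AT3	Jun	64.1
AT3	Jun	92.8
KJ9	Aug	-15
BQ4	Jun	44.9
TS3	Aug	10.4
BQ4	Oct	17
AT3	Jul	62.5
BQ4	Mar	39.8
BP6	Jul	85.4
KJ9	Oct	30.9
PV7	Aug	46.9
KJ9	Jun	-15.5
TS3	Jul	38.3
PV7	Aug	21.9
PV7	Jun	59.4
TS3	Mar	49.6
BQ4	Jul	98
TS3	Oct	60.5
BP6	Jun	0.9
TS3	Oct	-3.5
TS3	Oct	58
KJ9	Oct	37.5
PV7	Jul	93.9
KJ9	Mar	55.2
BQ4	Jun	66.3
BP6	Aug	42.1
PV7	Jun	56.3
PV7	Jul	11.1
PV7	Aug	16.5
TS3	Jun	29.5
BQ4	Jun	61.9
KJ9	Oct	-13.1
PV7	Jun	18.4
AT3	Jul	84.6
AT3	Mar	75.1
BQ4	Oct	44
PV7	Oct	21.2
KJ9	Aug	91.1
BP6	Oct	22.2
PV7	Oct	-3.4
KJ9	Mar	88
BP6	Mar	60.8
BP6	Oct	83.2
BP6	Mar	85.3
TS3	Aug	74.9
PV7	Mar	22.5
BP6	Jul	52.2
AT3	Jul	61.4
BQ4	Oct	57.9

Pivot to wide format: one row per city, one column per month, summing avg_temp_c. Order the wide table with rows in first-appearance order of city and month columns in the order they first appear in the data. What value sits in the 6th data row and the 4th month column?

With rows in first-appearance order of city, row 6 is city=KJ9. month columns in first-appearance order: Aug, Oct, Jun, Mar, Jul; column 4 is Mar.
Long rows with city=KJ9, month=Mar: 50.8 + 55.2 + 88 = 194.

194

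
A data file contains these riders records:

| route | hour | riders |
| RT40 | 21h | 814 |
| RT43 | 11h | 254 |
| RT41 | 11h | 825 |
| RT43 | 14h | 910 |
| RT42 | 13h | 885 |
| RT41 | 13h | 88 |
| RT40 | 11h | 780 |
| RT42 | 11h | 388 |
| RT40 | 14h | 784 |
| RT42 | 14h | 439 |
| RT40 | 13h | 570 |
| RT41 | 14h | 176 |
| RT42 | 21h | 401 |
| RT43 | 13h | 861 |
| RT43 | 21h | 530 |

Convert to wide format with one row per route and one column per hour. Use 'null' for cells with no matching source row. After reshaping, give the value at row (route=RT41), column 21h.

No long-format row has route=RT41 and hour=21h, so the cell is null.

null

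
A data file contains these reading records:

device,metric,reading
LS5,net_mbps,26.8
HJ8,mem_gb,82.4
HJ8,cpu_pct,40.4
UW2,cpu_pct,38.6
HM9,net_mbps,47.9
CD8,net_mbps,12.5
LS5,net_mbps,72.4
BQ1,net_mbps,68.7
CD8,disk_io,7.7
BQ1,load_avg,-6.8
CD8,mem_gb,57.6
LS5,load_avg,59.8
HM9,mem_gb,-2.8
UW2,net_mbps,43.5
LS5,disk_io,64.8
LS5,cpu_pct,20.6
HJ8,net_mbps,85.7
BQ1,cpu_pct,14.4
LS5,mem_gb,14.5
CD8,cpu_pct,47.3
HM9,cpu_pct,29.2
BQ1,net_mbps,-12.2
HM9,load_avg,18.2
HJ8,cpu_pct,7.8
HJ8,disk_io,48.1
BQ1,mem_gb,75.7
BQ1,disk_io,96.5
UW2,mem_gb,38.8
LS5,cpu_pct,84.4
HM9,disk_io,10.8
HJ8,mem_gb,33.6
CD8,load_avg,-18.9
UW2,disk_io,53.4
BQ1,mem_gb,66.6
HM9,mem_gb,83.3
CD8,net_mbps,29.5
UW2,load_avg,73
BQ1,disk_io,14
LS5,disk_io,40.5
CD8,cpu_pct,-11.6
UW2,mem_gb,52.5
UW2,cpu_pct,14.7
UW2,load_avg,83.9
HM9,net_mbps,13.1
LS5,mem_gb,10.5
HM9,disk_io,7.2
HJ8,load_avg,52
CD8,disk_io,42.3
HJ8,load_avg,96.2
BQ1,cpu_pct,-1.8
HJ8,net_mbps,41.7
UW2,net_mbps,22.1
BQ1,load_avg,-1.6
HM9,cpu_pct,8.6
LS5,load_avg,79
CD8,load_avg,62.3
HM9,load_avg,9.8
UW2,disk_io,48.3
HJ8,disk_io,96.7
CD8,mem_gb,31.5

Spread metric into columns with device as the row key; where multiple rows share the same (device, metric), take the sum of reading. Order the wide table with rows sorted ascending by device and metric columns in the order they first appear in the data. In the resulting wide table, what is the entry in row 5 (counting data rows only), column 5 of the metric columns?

138.8

With rows sorted ascending by device, row 5 is device=LS5. metric columns in first-appearance order: net_mbps, mem_gb, cpu_pct, disk_io, load_avg; column 5 is load_avg.
Long rows with device=LS5, metric=load_avg: 59.8 + 79 = 138.8.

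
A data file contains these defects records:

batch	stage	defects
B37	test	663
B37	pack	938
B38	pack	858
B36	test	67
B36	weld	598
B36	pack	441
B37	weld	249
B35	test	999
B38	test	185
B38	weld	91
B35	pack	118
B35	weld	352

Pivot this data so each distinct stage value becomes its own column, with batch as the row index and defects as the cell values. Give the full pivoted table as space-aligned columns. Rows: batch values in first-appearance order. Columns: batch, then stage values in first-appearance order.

batch  test  pack  weld
B37    663   938   249 
B38    185   858   91  
B36    67    441   598 
B35    999   118   352 

Columns: batch plus the 3 distinct stage values (test, pack, weld).
For example, row B37 column test takes defects=663 from the long row (B37, test).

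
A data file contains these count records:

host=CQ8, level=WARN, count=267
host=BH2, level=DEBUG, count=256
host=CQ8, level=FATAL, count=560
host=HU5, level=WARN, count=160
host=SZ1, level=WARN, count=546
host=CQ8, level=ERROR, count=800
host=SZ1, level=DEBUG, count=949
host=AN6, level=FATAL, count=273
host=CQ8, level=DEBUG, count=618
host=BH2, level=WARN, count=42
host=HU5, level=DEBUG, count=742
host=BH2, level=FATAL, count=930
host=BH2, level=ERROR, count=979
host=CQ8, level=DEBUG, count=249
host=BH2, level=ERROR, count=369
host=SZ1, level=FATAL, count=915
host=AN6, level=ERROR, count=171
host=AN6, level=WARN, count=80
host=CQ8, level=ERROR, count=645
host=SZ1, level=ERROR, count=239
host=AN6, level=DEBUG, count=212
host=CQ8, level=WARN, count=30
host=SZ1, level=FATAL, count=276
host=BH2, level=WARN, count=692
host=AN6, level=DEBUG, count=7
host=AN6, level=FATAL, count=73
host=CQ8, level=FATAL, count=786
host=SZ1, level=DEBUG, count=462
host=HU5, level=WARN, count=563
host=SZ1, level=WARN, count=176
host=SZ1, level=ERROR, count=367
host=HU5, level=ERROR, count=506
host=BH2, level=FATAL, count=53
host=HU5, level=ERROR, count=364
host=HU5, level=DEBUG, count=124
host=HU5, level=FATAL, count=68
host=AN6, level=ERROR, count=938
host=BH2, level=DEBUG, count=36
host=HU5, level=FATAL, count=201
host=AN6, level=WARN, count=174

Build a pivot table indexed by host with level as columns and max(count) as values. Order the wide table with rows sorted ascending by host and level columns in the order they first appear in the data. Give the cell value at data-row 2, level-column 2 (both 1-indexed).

With rows sorted ascending by host, row 2 is host=BH2. level columns in first-appearance order: WARN, DEBUG, FATAL, ERROR; column 2 is DEBUG.
Long rows with host=BH2, level=DEBUG: max(256, 36) = 256.

256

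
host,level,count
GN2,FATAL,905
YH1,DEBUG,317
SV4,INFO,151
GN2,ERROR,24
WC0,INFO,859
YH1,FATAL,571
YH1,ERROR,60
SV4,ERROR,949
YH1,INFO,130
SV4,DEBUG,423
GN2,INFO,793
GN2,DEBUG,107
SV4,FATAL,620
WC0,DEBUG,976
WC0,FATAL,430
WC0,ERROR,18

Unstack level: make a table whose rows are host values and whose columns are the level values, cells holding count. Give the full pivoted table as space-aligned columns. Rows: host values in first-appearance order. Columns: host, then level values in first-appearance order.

Columns: host plus the 4 distinct level values (FATAL, DEBUG, INFO, ERROR).
For example, row GN2 column FATAL takes count=905 from the long row (GN2, FATAL).

host  FATAL  DEBUG  INFO  ERROR
GN2   905    107    793   24   
YH1   571    317    130   60   
SV4   620    423    151   949  
WC0   430    976    859   18   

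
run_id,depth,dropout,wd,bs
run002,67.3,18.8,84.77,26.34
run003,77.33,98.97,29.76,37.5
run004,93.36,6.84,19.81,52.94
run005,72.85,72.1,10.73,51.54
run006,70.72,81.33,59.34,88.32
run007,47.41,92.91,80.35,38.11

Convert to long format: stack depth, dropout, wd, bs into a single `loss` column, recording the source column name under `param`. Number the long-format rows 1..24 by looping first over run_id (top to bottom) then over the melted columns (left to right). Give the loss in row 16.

51.54

24 rows total (6 × 4). Row 16: index ⌊(16-1)/4⌋ = 3 into run_id → run005; (16-1) mod 4 = 3 into the melted columns → bs.
So row 16 is (run005, bs, 51.54); loss = 51.54.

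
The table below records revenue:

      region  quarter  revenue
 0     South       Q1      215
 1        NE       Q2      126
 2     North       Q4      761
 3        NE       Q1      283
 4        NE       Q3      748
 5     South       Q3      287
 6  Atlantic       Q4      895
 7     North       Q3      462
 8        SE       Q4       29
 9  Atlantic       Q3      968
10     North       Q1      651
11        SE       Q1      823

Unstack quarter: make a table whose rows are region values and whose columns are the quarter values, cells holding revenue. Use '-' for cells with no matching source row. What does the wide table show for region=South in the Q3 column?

The long row with region=South, quarter=Q3 has revenue=287.

287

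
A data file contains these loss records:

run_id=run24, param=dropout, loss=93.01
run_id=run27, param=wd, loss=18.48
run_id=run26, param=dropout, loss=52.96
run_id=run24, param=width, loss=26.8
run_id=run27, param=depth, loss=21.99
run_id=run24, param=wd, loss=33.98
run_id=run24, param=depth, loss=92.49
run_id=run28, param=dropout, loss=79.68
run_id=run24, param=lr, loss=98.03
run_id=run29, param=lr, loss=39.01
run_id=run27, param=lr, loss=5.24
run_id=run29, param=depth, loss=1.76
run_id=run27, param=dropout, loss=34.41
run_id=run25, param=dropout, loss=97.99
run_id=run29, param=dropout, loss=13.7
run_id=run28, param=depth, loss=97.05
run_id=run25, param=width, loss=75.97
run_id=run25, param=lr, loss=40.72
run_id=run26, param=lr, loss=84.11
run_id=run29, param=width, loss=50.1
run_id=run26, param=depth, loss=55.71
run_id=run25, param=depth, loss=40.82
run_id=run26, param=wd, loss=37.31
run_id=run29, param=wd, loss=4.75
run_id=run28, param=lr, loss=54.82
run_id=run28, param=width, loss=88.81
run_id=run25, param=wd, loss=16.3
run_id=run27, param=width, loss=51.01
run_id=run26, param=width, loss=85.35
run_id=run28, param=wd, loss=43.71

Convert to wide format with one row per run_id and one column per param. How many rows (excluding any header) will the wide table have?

6 distinct run_id values → 6 rows.

6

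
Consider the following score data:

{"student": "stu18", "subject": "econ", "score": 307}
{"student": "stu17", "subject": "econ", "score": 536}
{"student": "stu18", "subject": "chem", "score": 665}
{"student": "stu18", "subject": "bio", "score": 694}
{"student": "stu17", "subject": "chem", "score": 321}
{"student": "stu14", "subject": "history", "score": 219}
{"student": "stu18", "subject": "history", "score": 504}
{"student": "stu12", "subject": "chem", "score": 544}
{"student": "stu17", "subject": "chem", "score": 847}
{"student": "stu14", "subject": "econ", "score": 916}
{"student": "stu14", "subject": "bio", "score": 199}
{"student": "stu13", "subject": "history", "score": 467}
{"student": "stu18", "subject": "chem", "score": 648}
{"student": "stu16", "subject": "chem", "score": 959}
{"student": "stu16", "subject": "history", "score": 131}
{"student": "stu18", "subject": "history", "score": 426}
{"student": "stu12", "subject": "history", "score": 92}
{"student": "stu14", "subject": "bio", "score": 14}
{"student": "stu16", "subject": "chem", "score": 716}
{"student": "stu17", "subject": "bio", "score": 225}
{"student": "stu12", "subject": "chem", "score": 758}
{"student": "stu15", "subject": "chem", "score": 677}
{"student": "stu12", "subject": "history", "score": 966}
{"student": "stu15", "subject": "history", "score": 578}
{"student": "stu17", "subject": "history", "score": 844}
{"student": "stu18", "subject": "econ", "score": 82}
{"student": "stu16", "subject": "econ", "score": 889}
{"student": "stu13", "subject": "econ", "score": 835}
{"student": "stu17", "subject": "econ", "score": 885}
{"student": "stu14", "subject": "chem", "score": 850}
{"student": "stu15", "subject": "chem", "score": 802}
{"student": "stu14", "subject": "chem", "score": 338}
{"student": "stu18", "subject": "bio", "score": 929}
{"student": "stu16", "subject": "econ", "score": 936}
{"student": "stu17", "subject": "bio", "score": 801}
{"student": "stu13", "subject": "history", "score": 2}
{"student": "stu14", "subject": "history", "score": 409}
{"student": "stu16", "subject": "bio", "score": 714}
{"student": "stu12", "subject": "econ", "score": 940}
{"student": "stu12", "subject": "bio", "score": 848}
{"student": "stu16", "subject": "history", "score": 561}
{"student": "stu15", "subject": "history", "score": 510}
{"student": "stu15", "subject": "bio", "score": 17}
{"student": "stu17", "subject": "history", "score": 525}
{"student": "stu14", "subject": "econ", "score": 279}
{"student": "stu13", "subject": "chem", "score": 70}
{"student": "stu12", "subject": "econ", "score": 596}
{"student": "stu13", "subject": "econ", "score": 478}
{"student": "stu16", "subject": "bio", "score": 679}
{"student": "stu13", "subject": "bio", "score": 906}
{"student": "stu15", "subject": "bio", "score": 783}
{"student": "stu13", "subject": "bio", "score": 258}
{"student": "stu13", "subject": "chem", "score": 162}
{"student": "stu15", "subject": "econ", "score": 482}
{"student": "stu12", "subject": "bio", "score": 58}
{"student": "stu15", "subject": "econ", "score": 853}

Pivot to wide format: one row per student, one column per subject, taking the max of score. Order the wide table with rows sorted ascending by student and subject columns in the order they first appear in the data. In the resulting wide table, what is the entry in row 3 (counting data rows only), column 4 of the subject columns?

409

With rows sorted ascending by student, row 3 is student=stu14. subject columns in first-appearance order: econ, chem, bio, history; column 4 is history.
Long rows with student=stu14, subject=history: max(219, 409) = 409.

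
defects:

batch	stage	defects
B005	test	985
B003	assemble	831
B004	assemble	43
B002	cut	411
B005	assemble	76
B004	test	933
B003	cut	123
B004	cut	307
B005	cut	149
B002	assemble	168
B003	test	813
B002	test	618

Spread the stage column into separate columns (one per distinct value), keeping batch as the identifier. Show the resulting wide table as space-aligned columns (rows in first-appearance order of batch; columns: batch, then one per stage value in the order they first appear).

batch  test  assemble  cut
B005   985   76        149
B003   813   831       123
B004   933   43        307
B002   618   168       411

Columns: batch plus the 3 distinct stage values (test, assemble, cut).
For example, row B005 column test takes defects=985 from the long row (B005, test).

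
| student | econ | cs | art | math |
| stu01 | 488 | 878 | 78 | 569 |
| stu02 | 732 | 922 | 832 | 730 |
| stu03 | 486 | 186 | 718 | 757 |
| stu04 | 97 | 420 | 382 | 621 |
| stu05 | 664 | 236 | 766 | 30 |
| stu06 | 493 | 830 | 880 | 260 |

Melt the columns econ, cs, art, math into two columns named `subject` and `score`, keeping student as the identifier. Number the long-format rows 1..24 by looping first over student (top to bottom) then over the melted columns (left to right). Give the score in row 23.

24 rows total (6 × 4). Row 23: index ⌊(23-1)/4⌋ = 5 into student → stu06; (23-1) mod 4 = 2 into the melted columns → art.
So row 23 is (stu06, art, 880); score = 880.

880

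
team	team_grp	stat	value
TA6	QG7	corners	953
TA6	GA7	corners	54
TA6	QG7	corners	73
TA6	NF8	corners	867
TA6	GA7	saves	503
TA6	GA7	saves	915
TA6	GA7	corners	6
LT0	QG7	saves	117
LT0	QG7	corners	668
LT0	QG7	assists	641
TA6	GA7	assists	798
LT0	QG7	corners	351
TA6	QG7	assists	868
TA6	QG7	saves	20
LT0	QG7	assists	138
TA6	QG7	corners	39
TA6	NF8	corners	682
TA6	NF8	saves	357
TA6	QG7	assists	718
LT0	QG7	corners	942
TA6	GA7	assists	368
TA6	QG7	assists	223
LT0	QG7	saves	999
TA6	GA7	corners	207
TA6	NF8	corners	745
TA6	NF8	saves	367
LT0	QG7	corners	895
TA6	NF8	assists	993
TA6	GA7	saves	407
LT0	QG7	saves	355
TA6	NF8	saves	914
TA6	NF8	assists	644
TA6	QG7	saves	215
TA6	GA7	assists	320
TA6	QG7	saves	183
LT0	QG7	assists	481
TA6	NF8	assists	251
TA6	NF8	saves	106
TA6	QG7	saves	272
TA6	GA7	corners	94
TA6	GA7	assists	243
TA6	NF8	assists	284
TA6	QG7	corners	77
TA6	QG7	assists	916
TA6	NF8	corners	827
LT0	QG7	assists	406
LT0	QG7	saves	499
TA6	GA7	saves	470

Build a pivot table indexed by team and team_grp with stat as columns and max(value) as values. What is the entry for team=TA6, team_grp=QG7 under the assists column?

Rows with team=TA6, team_grp=QG7 and stat=assists: value values are 868, 718, 223, 916.
max(868, 718, 223, 916) = 916.

916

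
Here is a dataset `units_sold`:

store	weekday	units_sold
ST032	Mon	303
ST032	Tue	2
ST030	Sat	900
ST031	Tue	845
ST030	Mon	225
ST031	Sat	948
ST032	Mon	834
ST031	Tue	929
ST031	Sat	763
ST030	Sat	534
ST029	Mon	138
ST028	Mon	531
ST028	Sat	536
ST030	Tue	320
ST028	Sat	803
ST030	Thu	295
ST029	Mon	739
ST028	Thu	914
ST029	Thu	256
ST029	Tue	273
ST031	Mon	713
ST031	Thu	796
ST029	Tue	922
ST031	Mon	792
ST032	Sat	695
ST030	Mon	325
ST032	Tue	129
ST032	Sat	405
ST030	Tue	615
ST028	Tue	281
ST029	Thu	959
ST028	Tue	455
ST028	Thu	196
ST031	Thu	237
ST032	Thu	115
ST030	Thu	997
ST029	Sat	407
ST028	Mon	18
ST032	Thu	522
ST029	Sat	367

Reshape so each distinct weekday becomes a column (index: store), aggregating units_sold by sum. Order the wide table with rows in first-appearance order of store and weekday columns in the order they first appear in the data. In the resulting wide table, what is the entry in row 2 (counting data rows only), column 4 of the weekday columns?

1292

With rows in first-appearance order of store, row 2 is store=ST030. weekday columns in first-appearance order: Mon, Tue, Sat, Thu; column 4 is Thu.
Long rows with store=ST030, weekday=Thu: 295 + 997 = 1292.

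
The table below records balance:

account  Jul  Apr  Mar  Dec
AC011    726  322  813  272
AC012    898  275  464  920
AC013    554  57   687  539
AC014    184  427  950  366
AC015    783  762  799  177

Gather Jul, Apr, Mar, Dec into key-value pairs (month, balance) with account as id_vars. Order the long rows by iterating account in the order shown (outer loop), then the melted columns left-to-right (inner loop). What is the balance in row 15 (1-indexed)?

950

20 rows total (5 × 4). Row 15: index ⌊(15-1)/4⌋ = 3 into account → AC014; (15-1) mod 4 = 2 into the melted columns → Mar.
So row 15 is (AC014, Mar, 950); balance = 950.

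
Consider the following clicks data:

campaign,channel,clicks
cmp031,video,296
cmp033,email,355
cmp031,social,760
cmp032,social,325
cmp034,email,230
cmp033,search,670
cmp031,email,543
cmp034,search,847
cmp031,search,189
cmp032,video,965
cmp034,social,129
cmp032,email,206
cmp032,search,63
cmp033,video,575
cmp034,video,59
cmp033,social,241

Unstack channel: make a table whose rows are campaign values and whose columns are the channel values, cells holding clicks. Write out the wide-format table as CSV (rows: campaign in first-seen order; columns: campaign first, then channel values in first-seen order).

campaign,video,email,social,search
cmp031,296,543,760,189
cmp033,575,355,241,670
cmp032,965,206,325,63
cmp034,59,230,129,847

Columns: campaign plus the 4 distinct channel values (video, email, social, search).
For example, row cmp031 column video takes clicks=296 from the long row (cmp031, video).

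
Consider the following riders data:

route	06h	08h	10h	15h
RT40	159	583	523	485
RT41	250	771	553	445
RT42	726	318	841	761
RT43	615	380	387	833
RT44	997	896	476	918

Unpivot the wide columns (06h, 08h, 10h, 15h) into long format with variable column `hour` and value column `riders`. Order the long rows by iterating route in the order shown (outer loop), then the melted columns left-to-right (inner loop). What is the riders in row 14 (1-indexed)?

20 rows total (5 × 4). Row 14: index ⌊(14-1)/4⌋ = 3 into route → RT43; (14-1) mod 4 = 1 into the melted columns → 08h.
So row 14 is (RT43, 08h, 380); riders = 380.

380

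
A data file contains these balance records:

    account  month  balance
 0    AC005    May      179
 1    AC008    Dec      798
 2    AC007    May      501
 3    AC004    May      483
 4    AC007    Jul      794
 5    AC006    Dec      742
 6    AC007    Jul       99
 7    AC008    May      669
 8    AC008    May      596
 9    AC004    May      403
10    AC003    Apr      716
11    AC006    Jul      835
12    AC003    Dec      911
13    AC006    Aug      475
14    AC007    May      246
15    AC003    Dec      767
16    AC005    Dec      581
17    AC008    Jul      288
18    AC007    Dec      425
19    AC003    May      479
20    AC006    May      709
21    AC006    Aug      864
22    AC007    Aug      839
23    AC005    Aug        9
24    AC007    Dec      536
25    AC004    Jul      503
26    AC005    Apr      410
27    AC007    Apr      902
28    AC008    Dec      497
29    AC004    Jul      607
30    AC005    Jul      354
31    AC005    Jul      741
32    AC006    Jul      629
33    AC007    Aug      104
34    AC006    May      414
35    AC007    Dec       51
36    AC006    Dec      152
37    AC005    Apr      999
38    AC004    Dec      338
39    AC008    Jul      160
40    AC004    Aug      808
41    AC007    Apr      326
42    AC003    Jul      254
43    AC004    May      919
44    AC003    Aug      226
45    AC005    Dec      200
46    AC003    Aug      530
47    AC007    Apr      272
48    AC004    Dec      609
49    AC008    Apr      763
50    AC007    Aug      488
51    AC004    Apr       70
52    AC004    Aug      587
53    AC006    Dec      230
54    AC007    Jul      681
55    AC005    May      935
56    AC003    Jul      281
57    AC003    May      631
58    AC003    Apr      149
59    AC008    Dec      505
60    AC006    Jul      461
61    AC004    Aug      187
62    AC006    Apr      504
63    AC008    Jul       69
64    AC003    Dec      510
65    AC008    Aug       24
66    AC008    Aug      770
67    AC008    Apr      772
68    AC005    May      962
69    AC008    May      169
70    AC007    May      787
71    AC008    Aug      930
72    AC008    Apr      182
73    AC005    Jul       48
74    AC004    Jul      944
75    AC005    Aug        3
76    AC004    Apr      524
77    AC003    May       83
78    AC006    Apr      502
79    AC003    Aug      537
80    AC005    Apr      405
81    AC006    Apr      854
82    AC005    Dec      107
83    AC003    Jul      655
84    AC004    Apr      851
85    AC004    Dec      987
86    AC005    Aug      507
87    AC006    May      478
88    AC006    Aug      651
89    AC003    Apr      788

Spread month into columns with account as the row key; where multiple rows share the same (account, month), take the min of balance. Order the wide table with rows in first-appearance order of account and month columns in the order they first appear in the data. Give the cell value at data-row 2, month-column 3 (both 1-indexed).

With rows in first-appearance order of account, row 2 is account=AC008. month columns in first-appearance order: May, Dec, Jul, Apr, Aug; column 3 is Jul.
Long rows with account=AC008, month=Jul: min(288, 160, 69) = 69.

69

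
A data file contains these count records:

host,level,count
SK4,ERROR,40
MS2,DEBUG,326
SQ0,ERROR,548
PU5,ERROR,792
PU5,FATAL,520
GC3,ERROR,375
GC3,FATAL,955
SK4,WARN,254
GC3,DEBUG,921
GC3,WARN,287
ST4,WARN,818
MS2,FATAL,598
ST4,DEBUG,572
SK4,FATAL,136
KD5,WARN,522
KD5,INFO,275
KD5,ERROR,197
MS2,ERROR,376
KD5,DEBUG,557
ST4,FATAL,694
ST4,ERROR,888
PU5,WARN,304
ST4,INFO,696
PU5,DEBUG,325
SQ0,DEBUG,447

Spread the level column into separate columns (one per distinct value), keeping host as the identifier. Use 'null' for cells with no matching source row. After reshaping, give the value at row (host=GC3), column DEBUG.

The long row with host=GC3, level=DEBUG has count=921.

921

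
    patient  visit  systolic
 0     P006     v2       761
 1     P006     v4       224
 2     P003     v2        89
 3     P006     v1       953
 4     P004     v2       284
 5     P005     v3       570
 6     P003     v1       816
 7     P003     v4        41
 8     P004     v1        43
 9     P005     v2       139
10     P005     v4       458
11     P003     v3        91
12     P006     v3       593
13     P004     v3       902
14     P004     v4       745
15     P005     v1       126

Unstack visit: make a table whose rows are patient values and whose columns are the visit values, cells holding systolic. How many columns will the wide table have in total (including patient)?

1 column for patient plus 4 distinct visit values → 5 columns.

5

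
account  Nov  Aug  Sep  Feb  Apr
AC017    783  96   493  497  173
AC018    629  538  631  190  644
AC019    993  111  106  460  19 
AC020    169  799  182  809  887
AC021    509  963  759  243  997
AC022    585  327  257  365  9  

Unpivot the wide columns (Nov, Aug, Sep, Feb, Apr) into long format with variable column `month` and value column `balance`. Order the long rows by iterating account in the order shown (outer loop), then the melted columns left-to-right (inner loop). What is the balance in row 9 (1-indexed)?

190

30 rows total (6 × 5). Row 9: index ⌊(9-1)/5⌋ = 1 into account → AC018; (9-1) mod 5 = 3 into the melted columns → Feb.
So row 9 is (AC018, Feb, 190); balance = 190.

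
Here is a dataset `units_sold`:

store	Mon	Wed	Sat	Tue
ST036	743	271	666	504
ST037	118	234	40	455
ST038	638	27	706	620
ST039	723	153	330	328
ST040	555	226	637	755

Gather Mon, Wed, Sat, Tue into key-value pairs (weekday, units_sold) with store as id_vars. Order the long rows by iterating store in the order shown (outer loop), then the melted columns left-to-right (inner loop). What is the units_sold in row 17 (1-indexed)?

555

20 rows total (5 × 4). Row 17: index ⌊(17-1)/4⌋ = 4 into store → ST040; (17-1) mod 4 = 0 into the melted columns → Mon.
So row 17 is (ST040, Mon, 555); units_sold = 555.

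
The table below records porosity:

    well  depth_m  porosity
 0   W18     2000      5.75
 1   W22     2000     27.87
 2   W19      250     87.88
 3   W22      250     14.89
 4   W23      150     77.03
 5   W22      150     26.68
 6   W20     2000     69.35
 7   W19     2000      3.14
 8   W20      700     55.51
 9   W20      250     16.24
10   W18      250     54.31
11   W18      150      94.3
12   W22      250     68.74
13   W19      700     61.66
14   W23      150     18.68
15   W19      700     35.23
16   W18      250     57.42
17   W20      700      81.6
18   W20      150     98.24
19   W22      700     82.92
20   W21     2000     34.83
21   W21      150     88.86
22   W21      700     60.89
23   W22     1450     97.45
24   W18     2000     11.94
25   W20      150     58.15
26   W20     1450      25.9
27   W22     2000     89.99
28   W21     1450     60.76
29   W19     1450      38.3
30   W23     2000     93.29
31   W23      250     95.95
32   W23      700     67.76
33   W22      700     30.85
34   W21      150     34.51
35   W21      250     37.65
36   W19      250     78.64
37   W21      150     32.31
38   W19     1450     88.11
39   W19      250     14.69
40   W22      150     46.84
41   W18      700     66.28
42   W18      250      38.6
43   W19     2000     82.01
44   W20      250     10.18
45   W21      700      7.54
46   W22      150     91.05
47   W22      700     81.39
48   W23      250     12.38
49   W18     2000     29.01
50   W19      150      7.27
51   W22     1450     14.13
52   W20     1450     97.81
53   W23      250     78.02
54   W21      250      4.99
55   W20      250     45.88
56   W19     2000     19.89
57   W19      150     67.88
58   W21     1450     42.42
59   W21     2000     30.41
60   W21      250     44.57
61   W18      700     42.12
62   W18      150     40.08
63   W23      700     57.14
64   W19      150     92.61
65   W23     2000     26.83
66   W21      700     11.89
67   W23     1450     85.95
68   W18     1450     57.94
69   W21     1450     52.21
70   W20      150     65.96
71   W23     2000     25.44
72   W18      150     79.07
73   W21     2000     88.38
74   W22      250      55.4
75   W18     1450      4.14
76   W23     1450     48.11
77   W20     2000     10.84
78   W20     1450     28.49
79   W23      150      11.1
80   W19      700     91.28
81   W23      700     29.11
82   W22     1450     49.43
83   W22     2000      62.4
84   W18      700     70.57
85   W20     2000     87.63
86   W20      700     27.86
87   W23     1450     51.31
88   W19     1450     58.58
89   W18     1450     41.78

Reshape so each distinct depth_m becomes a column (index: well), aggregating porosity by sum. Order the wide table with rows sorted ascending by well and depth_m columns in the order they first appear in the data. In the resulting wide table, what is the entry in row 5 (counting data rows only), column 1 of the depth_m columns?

180.26

With rows sorted ascending by well, row 5 is well=W22. depth_m columns in first-appearance order: 2000, 250, 150, 700, 1450; column 1 is 2000.
Long rows with well=W22, depth_m=2000: 27.87 + 89.99 + 62.4 = 180.26.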